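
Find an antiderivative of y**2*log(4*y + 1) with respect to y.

Use integration by parts with u = log(4*y + 1), dv = y**2 dy.
Then du = 4/(4*y + 1) dy and v = y**3/3.

y**3*log(4*y + 1)/3 - y**3/9 + y**2/24 - y/48 + log(4*y + 1)/192 + C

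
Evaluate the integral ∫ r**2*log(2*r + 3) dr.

Use integration by parts with u = log(2*r + 3), dv = r**2 dr.
Then du = 2/(2*r + 3) dr and v = r**3/3.

r**3*log(2*r + 3)/3 - r**3/9 + r**2/4 - 3*r/4 + 9*log(2*r + 3)/8 + C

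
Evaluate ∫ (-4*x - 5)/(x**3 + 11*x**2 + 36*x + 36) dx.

Factor the denominator: (x + 2)*(x + 3)*(x + 6).
Partial-fraction decomposition: 19/(12*(x + 6)) - 7/(3*(x + 3)) + 3/(4*(x + 2)).
Integrate each term: A/(x−a) contributes A·log|x−a|.

3*log(x + 2)/4 - 7*log(x + 3)/3 + 19*log(x + 6)/12 + C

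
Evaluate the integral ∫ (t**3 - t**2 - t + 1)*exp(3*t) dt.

Use integration by parts with u = t**3 - t**2 - t + 1, dv = exp(3*t) dt, so v = exp(3*t)/3.
Apply parts 3 times (tabular method): alternate signs, differentiate u down to 0, integrate dv up.

(9*t**3 - 18*t**2 + 3*t + 8)*exp(3*t)/27 + C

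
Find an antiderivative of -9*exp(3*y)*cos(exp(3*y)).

-3*sin(exp(3*y)) + C

Let u = exp(3*y), so du = (3*exp(3*y)) dy.
Rewriting, the integral becomes -3·∫ cos(u) du = -3·sin(u).
Substituting back, u = exp(3*y).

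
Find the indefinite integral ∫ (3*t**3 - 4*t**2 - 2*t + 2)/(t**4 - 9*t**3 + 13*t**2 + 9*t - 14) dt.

Factor the denominator: (t - 7)*(t - 2)*(t - 1)*(t + 1).
Partial-fraction decomposition: 1/(16*(t + 1)) - 1/(12*(t - 1)) - 2/(5*(t - 2)) + 821/(240*(t - 7)).
Integrate each term: A/(t−a) contributes A·log|t−a|.

821*log(t - 7)/240 - 2*log(t - 2)/5 - log(t - 1)/12 + log(t + 1)/16 + C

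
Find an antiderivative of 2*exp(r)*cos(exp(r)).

Let u = exp(r), so du = (exp(r)) dr.
Rewriting, the integral becomes 2·∫ cos(u) du = 2·sin(u).
Substituting back, u = exp(r).

2*sin(exp(r)) + C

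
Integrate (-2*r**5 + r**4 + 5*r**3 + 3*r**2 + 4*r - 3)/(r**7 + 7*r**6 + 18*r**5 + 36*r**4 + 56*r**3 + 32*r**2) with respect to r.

Factor the denominator: r**2*(r + 1)*(r + 2)*(r + 4)*(r**2 + 4).
Partial-fraction decomposition: -(95*r - 194)/(320*(r**2 + 4)) + 671/(640*(r + 4)) - 41/(64*(r + 2)) - 2/(5*(r + 1)) + 37/(128*r) - 3/(32*r**2).
Integrate each term; A/(r−a) gives A·log|r−a|; the (Br+D)/(r²+p²) term gives a log and an atan.

37*log(r)/128 - 2*log(r + 1)/5 - 41*log(r + 2)/64 + 671*log(r + 4)/640 - 19*log(r**2 + 4)/128 + 97*atan(r/2)/320 + 3/(32*r) + C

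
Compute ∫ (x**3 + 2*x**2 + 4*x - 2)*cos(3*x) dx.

Use integration by parts with u = x**3 + 2*x**2 + 4*x - 2, dv = cos(3*x) dx, so v = sin(3*x)/3.
Apply parts 3 times (tabular method): alternate signs, differentiate u down to 0, integrate dv up.

x**3*sin(3*x)/3 + 2*x**2*sin(3*x)/3 + x**2*cos(3*x)/3 + 10*x*sin(3*x)/9 + 4*x*cos(3*x)/9 - 22*sin(3*x)/27 + 10*cos(3*x)/27 + C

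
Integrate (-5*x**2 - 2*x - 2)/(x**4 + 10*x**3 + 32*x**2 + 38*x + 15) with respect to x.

47*log(x + 1)/32 - 41*log(x + 3)/8 + 117*log(x + 5)/32 + 5/(8*x + 8) + C

Factor the denominator: (x + 1)**2*(x + 3)*(x + 5).
Partial-fraction decomposition: 117/(32*(x + 5)) - 41/(8*(x + 3)) + 47/(32*(x + 1)) - 5/(8*(x + 1)**2).
Integrate each term; A/(x−a) gives A·log|x−a|; A/(x−a)² gives −A/(x−a).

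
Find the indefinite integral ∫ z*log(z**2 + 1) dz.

Let u = z**2 + 1, so du = (2*z) dz.
The integral becomes (1/2)·∫ log(u) du; integrate by parts with u′=log(u), dv′=du.

z**2*log(z**2 + 1)/2 - z**2/2 + log(z**2 + 1)/2 + C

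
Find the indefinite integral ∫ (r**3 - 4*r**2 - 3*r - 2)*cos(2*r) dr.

Use integration by parts with u = r**3 - 4*r**2 - 3*r - 2, dv = cos(2*r) dr, so v = sin(2*r)/2.
Apply parts 3 times (tabular method): alternate signs, differentiate u down to 0, integrate dv up.

r**3*sin(2*r)/2 - 2*r**2*sin(2*r) + 3*r**2*cos(2*r)/4 - 9*r*sin(2*r)/4 - 2*r*cos(2*r) - 9*cos(2*r)/8 + C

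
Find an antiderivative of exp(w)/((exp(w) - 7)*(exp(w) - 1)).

Let u = e^w, du = e^w dw.
The integral becomes ∫ du/((u-7)(u-1)); decompose into partial fractions.

log(exp(w) - 7)/6 - log(exp(w) - 1)/6 + C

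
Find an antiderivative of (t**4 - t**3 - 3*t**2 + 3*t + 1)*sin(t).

Use integration by parts with u = t**4 - t**3 - 3*t**2 + 3*t + 1, dv = sin(t) dt, so v = -cos(t).
Apply parts 4 times (tabular method): alternate signs, differentiate u down to 0, integrate dv up.

-t**4*cos(t) + 4*t**3*sin(t) + t**3*cos(t) - 3*t**2*sin(t) + 15*t**2*cos(t) - 30*t*sin(t) - 9*t*cos(t) + 9*sin(t) - 31*cos(t) + C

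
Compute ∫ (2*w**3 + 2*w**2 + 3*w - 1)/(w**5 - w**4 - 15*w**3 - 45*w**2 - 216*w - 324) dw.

521*log(w - 6)/3240 + 15*log(w + 2)/104 - 23*log(w + 3)/81 - 37*log(w**2 + 9)/3510 + 92*atan(w/3)/585 + C

Factor the denominator: (w - 6)*(w + 2)*(w + 3)*(w**2 + 9).
Partial-fraction decomposition: -(37*w - 828)/(1755*(w**2 + 9)) - 23/(81*(w + 3)) + 15/(104*(w + 2)) + 521/(3240*(w - 6)).
Integrate each term; A/(w−a) gives A·log|w−a|; the (Bw+D)/(w²+p²) term gives a log and an atan.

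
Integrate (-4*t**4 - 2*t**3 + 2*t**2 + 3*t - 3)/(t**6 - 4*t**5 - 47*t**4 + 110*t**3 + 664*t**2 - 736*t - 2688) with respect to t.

-5087*log(t - 7)/6534 + 1111*log(t - 4)/1152 - 177*log(t - 3)/490 + 49*log(t + 2)/1080 + 98649*log(t + 4)/758912 + 879/(1232*t + 4928) + C

Factor the denominator: (t - 7)*(t - 4)*(t - 3)*(t + 2)*(t + 4)**2.
Partial-fraction decomposition: 98649/(758912*(t + 4)) - 879/(1232*(t + 4)**2) + 49/(1080*(t + 2)) - 177/(490*(t - 3)) + 1111/(1152*(t - 4)) - 5087/(6534*(t - 7)).
Integrate each term; A/(t−a) gives A·log|t−a|; A/(t−a)² gives −A/(t−a).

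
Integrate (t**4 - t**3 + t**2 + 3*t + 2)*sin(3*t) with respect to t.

-t**4*cos(3*t)/3 + 4*t**3*sin(3*t)/9 + t**3*cos(3*t)/3 - t**2*sin(3*t)/3 + t**2*cos(3*t)/9 - 2*t*sin(3*t)/27 - 11*t*cos(3*t)/9 + 11*sin(3*t)/27 - 56*cos(3*t)/81 + C

Use integration by parts with u = t**4 - t**3 + t**2 + 3*t + 2, dv = sin(3*t) dt, so v = -cos(3*t)/3.
Apply parts 4 times (tabular method): alternate signs, differentiate u down to 0, integrate dv up.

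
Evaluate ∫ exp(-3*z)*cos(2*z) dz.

Let I denote the integral. Integrate by parts with u = cos(2*z), dv = exp(-3*z) dz, so v = -exp(-3*z)/3: I = -exp(-3*z)*cos(2*z)/3 − (2/3)·∫ exp(-3*z)*sin(2*z) dz.
Apply parts again with u = sin(2*z), dv = exp(-3*z) dz: ∫ exp(-3*z)*sin(2*z) dz = -exp(-3*z)*sin(2*z)/3 + (2/3)·I. Substituting back brings back I: I = 2*exp(-3*z)*sin(2*z)/9 - exp(-3*z)*cos(2*z)/3 − (4/9)·I.
Solving for I: (1 + 4/9)·I equals the remaining terms, so I = (9/13)·(2*exp(-3*z)*sin(2*z)/9 - exp(-3*z)*cos(2*z)/3).

2*exp(-3*z)*sin(2*z)/13 - 3*exp(-3*z)*cos(2*z)/13 + C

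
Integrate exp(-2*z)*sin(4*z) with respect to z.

-exp(-2*z)*sin(4*z)/10 - exp(-2*z)*cos(4*z)/5 + C

Let I denote the integral. Integrate by parts with u = sin(4*z), dv = exp(-2*z) dz, so v = -exp(-2*z)/2: I = -exp(-2*z)*sin(4*z)/2 + 2·∫ exp(-2*z)*cos(4*z) dz.
Apply parts again with u = cos(4*z), dv = exp(-2*z) dz: ∫ exp(-2*z)*cos(4*z) dz = -exp(-2*z)*cos(4*z)/2 − 2·I. Substituting back brings back I: I = -exp(-2*z)*sin(4*z)/2 - exp(-2*z)*cos(4*z) − 4·I.
Solving for I: (1 + 4)·I equals the remaining terms, so I = (1/5)·(-exp(-2*z)*sin(4*z)/2 - exp(-2*z)*cos(4*z)).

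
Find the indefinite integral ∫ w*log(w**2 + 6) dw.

w**2*log(w**2 + 6)/2 - w**2/2 + 3*log(w**2 + 6) + C

Let u = w**2 + 6, so du = (2*w) dw.
The integral becomes (1/2)·∫ log(u) du; integrate by parts with u′=log(u), dv′=du.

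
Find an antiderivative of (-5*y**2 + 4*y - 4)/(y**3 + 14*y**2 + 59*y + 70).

-32*log(y + 2)/15 + 149*log(y + 5)/6 - 277*log(y + 7)/10 + C

Factor the denominator: (y + 2)*(y + 5)*(y + 7).
Partial-fraction decomposition: -277/(10*(y + 7)) + 149/(6*(y + 5)) - 32/(15*(y + 2)).
Integrate each term: A/(y−a) contributes A·log|y−a|.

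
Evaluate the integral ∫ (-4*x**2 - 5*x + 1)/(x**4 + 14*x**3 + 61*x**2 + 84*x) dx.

Factor the denominator: x*(x + 3)*(x + 4)*(x + 7).
Partial-fraction decomposition: 40/(21*(x + 7)) - 43/(12*(x + 4)) + 5/(3*(x + 3)) + 1/(84*x).
Integrate each term: A/(x−a) contributes A·log|x−a|.

log(x)/84 + 5*log(x + 3)/3 - 43*log(x + 4)/12 + 40*log(x + 7)/21 + C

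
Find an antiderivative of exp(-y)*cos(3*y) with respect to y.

Let I denote the integral. Integrate by parts with u = cos(3*y), dv = exp(-y) dy, so v = -exp(-y): I = -exp(-y)*cos(3*y) − 3·∫ exp(-y)*sin(3*y) dy.
Apply parts again with u = sin(3*y), dv = exp(-y) dy: ∫ exp(-y)*sin(3*y) dy = -exp(-y)*sin(3*y) + 3·I. Substituting back brings back I: I = 3*exp(-y)*sin(3*y) - exp(-y)*cos(3*y) − 9·I.
Solving for I: (1 + 9)·I equals the remaining terms, so I = (1/10)·(3*exp(-y)*sin(3*y) - exp(-y)*cos(3*y)).

3*exp(-y)*sin(3*y)/10 - exp(-y)*cos(3*y)/10 + C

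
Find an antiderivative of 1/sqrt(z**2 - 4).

Substitute z = 2·sec(θ), so dz = 2·sec(θ)*tan(θ) dθ and the radical becomes sqrt(z**2 - 4) = 2·tan(θ) by the Pythagorean identity.
Integrate the resulting trig expression in θ, then back-substitute sec(θ) = z/2, tan(θ) = sqrt(z**2 - 4)/2 (absorbing any constant into C).

log(z + sqrt(z**2 - 4)) + C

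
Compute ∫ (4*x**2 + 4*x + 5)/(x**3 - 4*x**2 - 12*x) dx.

-5*log(x)/12 + 173*log(x - 6)/48 + 13*log(x + 2)/16 + C

Factor the denominator: x*(x - 6)*(x + 2).
Partial-fraction decomposition: 13/(16*(x + 2)) + 173/(48*(x - 6)) - 5/(12*x).
Integrate each term: A/(x−a) contributes A·log|x−a|.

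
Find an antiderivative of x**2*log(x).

x**3*log(x)/3 - x**3/9 + C

Use integration by parts with u = log(x), dv = x**2 dx.
Then du = 1/x dx and v = x**3/3.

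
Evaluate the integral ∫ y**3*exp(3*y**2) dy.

Let u = y², du = 2y dy; rewrite as (1/2)∫ u^1·exp(3u) du.
Now integrate by parts 1 time.

(3*y**2 - 1)*exp(3*y**2)/18 + C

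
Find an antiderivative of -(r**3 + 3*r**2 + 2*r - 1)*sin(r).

r**3*cos(r) - 3*r**2*sin(r) + 3*r**2*cos(r) - 6*r*sin(r) - 4*r*cos(r) + 4*sin(r) - 7*cos(r) + C

Use integration by parts with u = r**3 + 3*r**2 + 2*r - 1, dv = -sin(r) dr, so v = cos(r).
Apply parts 3 times (tabular method): alternate signs, differentiate u down to 0, integrate dv up.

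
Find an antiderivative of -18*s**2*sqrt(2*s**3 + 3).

-2*(2*s**3 + 3)**(3/2) + C

Let u = 2*s**3 + 3, so du = (6*s**2) ds.
Rewriting, the integral becomes -3·∫ √u du = -3·(2/3)u^(3/2).
Substituting back, u = 2*s**3 + 3.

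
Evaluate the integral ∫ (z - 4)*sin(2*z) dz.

-z*cos(2*z)/2 + sin(2*z)/4 + 2*cos(2*z) + C

Use integration by parts with u = z - 4, dv = sin(2*z) dz, so v = -cos(2*z)/2.
Apply parts 1 times (tabular method): alternate signs, differentiate u down to 0, integrate dv up.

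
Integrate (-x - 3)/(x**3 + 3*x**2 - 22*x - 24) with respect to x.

-7*log(x - 4)/50 + 2*log(x + 1)/25 + 3*log(x + 6)/50 + C

Factor the denominator: (x - 4)*(x + 1)*(x + 6).
Partial-fraction decomposition: 3/(50*(x + 6)) + 2/(25*(x + 1)) - 7/(50*(x - 4)).
Integrate each term: A/(x−a) contributes A·log|x−a|.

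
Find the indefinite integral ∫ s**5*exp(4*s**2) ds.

(8*s**4 - 4*s**2 + 1)*exp(4*s**2)/64 + C

Let u = s², du = 2s ds; rewrite as (1/2)∫ u^2·exp(4u) du.
Now integrate by parts 2 times.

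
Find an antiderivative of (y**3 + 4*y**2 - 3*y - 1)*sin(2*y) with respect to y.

Use integration by parts with u = y**3 + 4*y**2 - 3*y - 1, dv = sin(2*y) dy, so v = -cos(2*y)/2.
Apply parts 3 times (tabular method): alternate signs, differentiate u down to 0, integrate dv up.

-y**3*cos(2*y)/2 + 3*y**2*sin(2*y)/4 - 2*y**2*cos(2*y) + 2*y*sin(2*y) + 9*y*cos(2*y)/4 - 9*sin(2*y)/8 + 3*cos(2*y)/2 + C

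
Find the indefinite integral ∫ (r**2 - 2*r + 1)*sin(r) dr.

-r**2*cos(r) + 2*r*sin(r) + 2*r*cos(r) - 2*sin(r) + cos(r) + C

Use integration by parts with u = r**2 - 2*r + 1, dv = sin(r) dr, so v = -cos(r).
Apply parts 2 times (tabular method): alternate signs, differentiate u down to 0, integrate dv up.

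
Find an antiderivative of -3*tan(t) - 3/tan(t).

-3*log(tan(t)) + C

Let u = tan(t), so du = (tan(t)**2 + 1) dt.
Rewriting, the integral becomes -3·∫ 1/u du = -3·log(u).
Substituting back, u = tan(t).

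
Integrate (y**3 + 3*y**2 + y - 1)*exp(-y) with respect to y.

Use integration by parts with u = y**3 + 3*y**2 + y - 1, dv = exp(-y) dy, so v = -exp(-y).
Apply parts 3 times (tabular method): alternate signs, differentiate u down to 0, integrate dv up.

(-y**3 - 6*y**2 - 13*y - 12)*exp(-y) + C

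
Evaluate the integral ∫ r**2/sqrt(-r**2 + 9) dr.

Substitute r = 3·sin(θ), so dr = 3·cos(θ) dθ and the radical becomes sqrt(-r**2 + 9) = 3·cos(θ) by the Pythagorean identity.
Integrate the resulting trig expression in θ, then back-substitute θ = asin(r/3), sin(θ) = r/3, cos(θ) = sqrt(-r**2 + 9)/3 (absorbing any constant into C).

-r*sqrt(-r**2 + 9)/2 + 9*asin(r/3)/2 + C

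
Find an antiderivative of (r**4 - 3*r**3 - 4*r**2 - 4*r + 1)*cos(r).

r**4*sin(r) - 3*r**3*sin(r) + 4*r**3*cos(r) - 16*r**2*sin(r) - 9*r**2*cos(r) + 14*r*sin(r) - 32*r*cos(r) + 33*sin(r) + 14*cos(r) + C

Use integration by parts with u = r**4 - 3*r**3 - 4*r**2 - 4*r + 1, dv = cos(r) dr, so v = sin(r).
Apply parts 4 times (tabular method): alternate signs, differentiate u down to 0, integrate dv up.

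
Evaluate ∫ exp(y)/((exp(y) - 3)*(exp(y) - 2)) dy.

log(exp(y) - 3) - log(exp(y) - 2) + C

Let u = e^y, du = e^y dy.
The integral becomes ∫ du/((u-3)(u-2)); decompose into partial fractions.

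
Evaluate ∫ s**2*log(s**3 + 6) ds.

Let u = s**3 + 6, so du = (3*s**2) ds.
The integral becomes (1/3)·∫ log(u) du; integrate by parts with u′=log(u), dv′=du.

s**3*log(s**3 + 6)/3 - s**3/3 + 2*log(s**3 + 6) + C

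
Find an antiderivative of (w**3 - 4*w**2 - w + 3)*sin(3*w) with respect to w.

Use integration by parts with u = w**3 - 4*w**2 - w + 3, dv = sin(3*w) dw, so v = -cos(3*w)/3.
Apply parts 3 times (tabular method): alternate signs, differentiate u down to 0, integrate dv up.

-w**3*cos(3*w)/3 + w**2*sin(3*w)/3 + 4*w**2*cos(3*w)/3 - 8*w*sin(3*w)/9 + 5*w*cos(3*w)/9 - 5*sin(3*w)/27 - 35*cos(3*w)/27 + C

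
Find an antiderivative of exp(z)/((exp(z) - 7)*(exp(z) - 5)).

Let u = e^z, du = e^z dz.
The integral becomes ∫ du/((u-7)(u-5)); decompose into partial fractions.

log(exp(z) - 7)/2 - log(exp(z) - 5)/2 + C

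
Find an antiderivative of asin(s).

Use integration by parts with u = arcsin(s), dv = ds.
Then du = 1/sqrt(-s**2 + 1) ds.

s*asin(s) + sqrt(-s**2 + 1) + C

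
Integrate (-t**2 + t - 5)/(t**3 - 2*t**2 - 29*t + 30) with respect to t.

-7*log(t - 6)/11 + log(t - 1)/6 - 35*log(t + 5)/66 + C

Factor the denominator: (t - 6)*(t - 1)*(t + 5).
Partial-fraction decomposition: -35/(66*(t + 5)) + 1/(6*(t - 1)) - 7/(11*(t - 6)).
Integrate each term: A/(t−a) contributes A·log|t−a|.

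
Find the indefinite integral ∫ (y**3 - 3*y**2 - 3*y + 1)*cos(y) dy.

y**3*sin(y) - 3*y**2*sin(y) + 3*y**2*cos(y) - 9*y*sin(y) - 6*y*cos(y) + 7*sin(y) - 9*cos(y) + C

Use integration by parts with u = y**3 - 3*y**2 - 3*y + 1, dv = cos(y) dy, so v = sin(y).
Apply parts 3 times (tabular method): alternate signs, differentiate u down to 0, integrate dv up.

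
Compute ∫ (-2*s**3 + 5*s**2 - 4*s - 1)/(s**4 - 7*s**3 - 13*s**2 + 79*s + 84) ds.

Factor the denominator: (s - 7)*(s - 4)*(s + 1)*(s + 3).
Partial-fraction decomposition: -11/(14*(s + 3)) + 1/(8*(s + 1)) + 13/(21*(s - 4)) - 47/(24*(s - 7)).
Integrate each term: A/(s−a) contributes A·log|s−a|.

-47*log(s - 7)/24 + 13*log(s - 4)/21 + log(s + 1)/8 - 11*log(s + 3)/14 + C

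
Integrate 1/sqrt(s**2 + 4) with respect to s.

Substitute s = 2·tan(θ), so ds = 2·sec(θ)^2 dθ and the radical becomes sqrt(s**2 + 4) = 2·sec(θ) by the Pythagorean identity.
Integrate the resulting trig expression in θ, then back-substitute tan(θ) = s/2, sec(θ) = sqrt(s**2 + 4)/2 (absorbing any constant into C).

log(s + sqrt(s**2 + 4)) + C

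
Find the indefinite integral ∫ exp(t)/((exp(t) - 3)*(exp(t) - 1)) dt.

log(exp(t) - 3)/2 - log(exp(t) - 1)/2 + C

Let u = e^t, du = e^t dt.
The integral becomes ∫ du/((u-1)(u-3)); decompose into partial fractions.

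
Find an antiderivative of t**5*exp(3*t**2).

Let u = t², du = 2t dt; rewrite as (1/2)∫ u^2·exp(3u) du.
Now integrate by parts 2 times.

(9*t**4 - 6*t**2 + 2)*exp(3*t**2)/54 + C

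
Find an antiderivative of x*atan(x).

x**2*atan(x)/2 - x/2 + atan(x)/2 + C

Use integration by parts with u = arctan(x), dv = x dx.
Then du = 1/(x**2 + 1) dx.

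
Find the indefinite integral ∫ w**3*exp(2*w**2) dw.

(2*w**2 - 1)*exp(2*w**2)/8 + C

Let u = w², du = 2w dw; rewrite as (1/2)∫ u^1·exp(2u) du.
Now integrate by parts 1 time.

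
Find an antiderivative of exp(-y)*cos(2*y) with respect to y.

2*exp(-y)*sin(2*y)/5 - exp(-y)*cos(2*y)/5 + C

Let I denote the integral. Integrate by parts with u = cos(2*y), dv = exp(-y) dy, so v = -exp(-y): I = -exp(-y)*cos(2*y) − 2·∫ exp(-y)*sin(2*y) dy.
Apply parts again with u = sin(2*y), dv = exp(-y) dy: ∫ exp(-y)*sin(2*y) dy = -exp(-y)*sin(2*y) + 2·I. Substituting back brings back I: I = 2*exp(-y)*sin(2*y) - exp(-y)*cos(2*y) − 4·I.
Solving for I: (1 + 4)·I equals the remaining terms, so I = (1/5)·(2*exp(-y)*sin(2*y) - exp(-y)*cos(2*y)).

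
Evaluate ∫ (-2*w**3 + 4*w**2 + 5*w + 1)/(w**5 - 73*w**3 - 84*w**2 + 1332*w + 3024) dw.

Factor the denominator: (w - 7)*(w - 6)*(w + 3)*(w + 4)*(w + 6).
Partial-fraction decomposition: 547/(936*(w + 6)) - 173/(220*(w + 4)) + 38/(135*(w + 3)) + 257/(1080*(w - 6)) - 227/(715*(w - 7)).
Integrate each term: A/(w−a) contributes A·log|w−a|.

-227*log(w - 7)/715 + 257*log(w - 6)/1080 + 38*log(w + 3)/135 - 173*log(w + 4)/220 + 547*log(w + 6)/936 + C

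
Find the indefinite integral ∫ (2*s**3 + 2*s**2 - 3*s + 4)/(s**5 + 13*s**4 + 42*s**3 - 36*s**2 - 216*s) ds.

-log(s)/54 + 11*log(s - 2)/320 - 23*log(s + 3)/135 + 89*log(s + 6)/576 - 169/(72*s + 432) + C

Factor the denominator: s*(s - 2)*(s + 3)*(s + 6)**2.
Partial-fraction decomposition: 89/(576*(s + 6)) + 169/(72*(s + 6)**2) - 23/(135*(s + 3)) + 11/(320*(s - 2)) - 1/(54*s).
Integrate each term; A/(s−a) gives A·log|s−a|; A/(s−a)² gives −A/(s−a).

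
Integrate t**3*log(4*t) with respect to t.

Use integration by parts with u = log(4*t), dv = t**3 dt.
Then du = 1/t dt and v = t**4/4.

t**4*(log(t) + 2*log(2))/4 - t**4/16 + C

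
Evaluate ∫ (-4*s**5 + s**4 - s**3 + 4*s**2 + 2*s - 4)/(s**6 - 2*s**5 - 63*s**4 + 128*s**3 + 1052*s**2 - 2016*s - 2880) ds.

-1867*log(s - 6)/231 + 117427*log(s - 4)/20250 - log(s + 1)/875 + 3334*log(s + 5)/891 - 4093*log(s + 6)/750 - 959/(225*s - 900) + C

Factor the denominator: (s - 6)*(s - 4)**2*(s + 1)*(s + 5)*(s + 6).
Partial-fraction decomposition: -4093/(750*(s + 6)) + 3334/(891*(s + 5)) - 1/(875*(s + 1)) + 117427/(20250*(s - 4)) + 959/(225*(s - 4)**2) - 1867/(231*(s - 6)).
Integrate each term; A/(s−a) gives A·log|s−a|; A/(s−a)² gives −A/(s−a).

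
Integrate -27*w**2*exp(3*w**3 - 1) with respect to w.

-3*exp(3*w**3 - 1) + C

Let u = 3*w**3 - 1, so du = (9*w**2) dw.
Rewriting, the integral becomes -3·∫ e^u du = -3·e^u.
Substituting back, u = 3*w**3 - 1.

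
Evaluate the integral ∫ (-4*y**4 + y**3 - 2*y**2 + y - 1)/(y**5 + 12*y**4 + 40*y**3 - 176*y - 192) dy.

-21*log(y - 2)/256 - 381*log(y + 2)/64 + 375*log(y + 4)/16 - 5479*log(y + 6)/256 - 83/(32*y + 64) + C

Factor the denominator: (y - 2)*(y + 2)**2*(y + 4)*(y + 6).
Partial-fraction decomposition: -5479/(256*(y + 6)) + 375/(16*(y + 4)) - 381/(64*(y + 2)) + 83/(32*(y + 2)**2) - 21/(256*(y - 2)).
Integrate each term; A/(y−a) gives A·log|y−a|; A/(y−a)² gives −A/(y−a).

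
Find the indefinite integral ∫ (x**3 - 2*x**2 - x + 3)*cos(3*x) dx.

x**3*sin(3*x)/3 - 2*x**2*sin(3*x)/3 + x**2*cos(3*x)/3 - 5*x*sin(3*x)/9 - 4*x*cos(3*x)/9 + 31*sin(3*x)/27 - 5*cos(3*x)/27 + C

Use integration by parts with u = x**3 - 2*x**2 - x + 3, dv = cos(3*x) dx, so v = sin(3*x)/3.
Apply parts 3 times (tabular method): alternate signs, differentiate u down to 0, integrate dv up.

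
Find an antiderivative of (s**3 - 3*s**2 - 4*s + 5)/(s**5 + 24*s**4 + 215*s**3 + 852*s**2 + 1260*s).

log(s)/252 + 35*log(s + 5)/2 + 545*log(s + 6)/36 - 457*log(s + 7)/14 + 295/(6*s + 36) + C

Factor the denominator: s*(s + 5)*(s + 6)**2*(s + 7).
Partial-fraction decomposition: -457/(14*(s + 7)) + 545/(36*(s + 6)) - 295/(6*(s + 6)**2) + 35/(2*(s + 5)) + 1/(252*s).
Integrate each term; A/(s−a) gives A·log|s−a|; A/(s−a)² gives −A/(s−a).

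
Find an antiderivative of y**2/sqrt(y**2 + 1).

y*sqrt(y**2 + 1)/2 - log(y + sqrt(y**2 + 1))/2 + C

Substitute y = tan(θ), so dy = sec(θ)^2 dθ and the radical becomes sqrt(y**2 + 1) = sec(θ) by the Pythagorean identity.
Integrate the resulting trig expression in θ, then back-substitute tan(θ) = y, sec(θ) = sqrt(y**2 + 1) (absorbing any constant into C).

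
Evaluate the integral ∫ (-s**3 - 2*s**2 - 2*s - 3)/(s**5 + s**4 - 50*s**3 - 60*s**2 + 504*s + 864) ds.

-101*log(s - 6)/576 + 107*log(s - 4)/840 + log(s + 2)/192 - 4*log(s + 3)/63 + 17*log(s + 6)/160 + C

Factor the denominator: (s - 6)*(s - 4)*(s + 2)*(s + 3)*(s + 6).
Partial-fraction decomposition: 17/(160*(s + 6)) - 4/(63*(s + 3)) + 1/(192*(s + 2)) + 107/(840*(s - 4)) - 101/(576*(s - 6)).
Integrate each term: A/(s−a) contributes A·log|s−a|.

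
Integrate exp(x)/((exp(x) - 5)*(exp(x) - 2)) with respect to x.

Let u = e^x, du = e^x dx.
The integral becomes ∫ du/((u-5)(u-2)); decompose into partial fractions.

log(exp(x) - 5)/3 - log(exp(x) - 2)/3 + C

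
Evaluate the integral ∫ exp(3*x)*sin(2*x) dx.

3*exp(3*x)*sin(2*x)/13 - 2*exp(3*x)*cos(2*x)/13 + C

Let I denote the integral. Integrate by parts with u = sin(2*x), dv = exp(3*x) dx, so v = exp(3*x)/3: I = exp(3*x)*sin(2*x)/3 − (2/3)·∫ exp(3*x)*cos(2*x) dx.
Apply parts again with u = cos(2*x), dv = exp(3*x) dx: ∫ exp(3*x)*cos(2*x) dx = exp(3*x)*cos(2*x)/3 + (2/3)·I. Substituting back brings back I: I = exp(3*x)*sin(2*x)/3 - 2*exp(3*x)*cos(2*x)/9 − (4/9)·I.
Solving for I: (1 + 4/9)·I equals the remaining terms, so I = (9/13)·(exp(3*x)*sin(2*x)/3 - 2*exp(3*x)*cos(2*x)/9).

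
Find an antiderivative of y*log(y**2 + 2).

Let u = y**2 + 2, so du = (2*y) dy.
The integral becomes (1/2)·∫ log(u) du; integrate by parts with u′=log(u), dv′=du.

y**2*log(y**2 + 2)/2 - y**2/2 + log(y**2 + 2) + C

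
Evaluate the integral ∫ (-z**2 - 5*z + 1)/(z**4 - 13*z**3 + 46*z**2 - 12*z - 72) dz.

239*log(z - 6)/784 - 13*log(z - 2)/48 - 5*log(z + 1)/147 + 65/(28*z - 168) + C

Factor the denominator: (z - 6)**2*(z - 2)*(z + 1).
Partial-fraction decomposition: -5/(147*(z + 1)) - 13/(48*(z - 2)) + 239/(784*(z - 6)) - 65/(28*(z - 6)**2).
Integrate each term; A/(z−a) gives A·log|z−a|; A/(z−a)² gives −A/(z−a).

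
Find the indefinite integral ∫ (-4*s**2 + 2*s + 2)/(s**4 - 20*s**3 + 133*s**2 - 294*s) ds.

-log(s)/147 + 1062*log(s - 7)/49 - 65*log(s - 6)/3 + 180/(7*s - 49) + C

Factor the denominator: s*(s - 7)**2*(s - 6).
Partial-fraction decomposition: -65/(3*(s - 6)) + 1062/(49*(s - 7)) - 180/(7*(s - 7)**2) - 1/(147*s).
Integrate each term; A/(s−a) gives A·log|s−a|; A/(s−a)² gives −A/(s−a).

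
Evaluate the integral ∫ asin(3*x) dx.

Use integration by parts with u = arcsin(3*x), dv = dx.
Then du = 3/sqrt(-9*x**2 + 1) dx.

x*asin(3*x) + sqrt(-9*x**2 + 1)/3 + C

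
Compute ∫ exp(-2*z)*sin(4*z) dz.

Let I denote the integral. Integrate by parts with u = sin(4*z), dv = exp(-2*z) dz, so v = -exp(-2*z)/2: I = -exp(-2*z)*sin(4*z)/2 + 2·∫ exp(-2*z)*cos(4*z) dz.
Apply parts again with u = cos(4*z), dv = exp(-2*z) dz: ∫ exp(-2*z)*cos(4*z) dz = -exp(-2*z)*cos(4*z)/2 − 2·I. Substituting back brings back I: I = -exp(-2*z)*sin(4*z)/2 - exp(-2*z)*cos(4*z) − 4·I.
Solving for I: (1 + 4)·I equals the remaining terms, so I = (1/5)·(-exp(-2*z)*sin(4*z)/2 - exp(-2*z)*cos(4*z)).

-exp(-2*z)*sin(4*z)/10 - exp(-2*z)*cos(4*z)/5 + C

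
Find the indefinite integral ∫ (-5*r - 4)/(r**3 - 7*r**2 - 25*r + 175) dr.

Factor the denominator: (r - 7)*(r - 5)*(r + 5).
Partial-fraction decomposition: 7/(40*(r + 5)) + 29/(20*(r - 5)) - 13/(8*(r - 7)).
Integrate each term: A/(r−a) contributes A·log|r−a|.

-13*log(r - 7)/8 + 29*log(r - 5)/20 + 7*log(r + 5)/40 + C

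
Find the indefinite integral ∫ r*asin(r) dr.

r**2*asin(r)/2 + r*sqrt(-r**2 + 1)/4 - asin(r)/4 + C

Use integration by parts with u = arcsin(r), dv = r dr.
Then du = 1/sqrt(-r**2 + 1) dr.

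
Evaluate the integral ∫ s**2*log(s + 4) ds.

s**3*log(s + 4)/3 - s**3/9 + 2*s**2/3 - 16*s/3 + 64*log(s + 4)/3 + C

Use integration by parts with u = log(s + 4), dv = s**2 ds.
Then du = 1/(s + 4) ds and v = s**3/3.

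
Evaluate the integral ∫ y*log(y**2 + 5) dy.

y**2*log(y**2 + 5)/2 - y**2/2 + 5*log(y**2 + 5)/2 + C

Let u = y**2 + 5, so du = (2*y) dy.
The integral becomes (1/2)·∫ log(u) du; integrate by parts with u′=log(u), dv′=du.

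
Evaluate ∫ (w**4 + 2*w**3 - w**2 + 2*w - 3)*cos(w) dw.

w**4*sin(w) + 2*w**3*sin(w) + 4*w**3*cos(w) - 13*w**2*sin(w) + 6*w**2*cos(w) - 10*w*sin(w) - 26*w*cos(w) + 23*sin(w) - 10*cos(w) + C

Use integration by parts with u = w**4 + 2*w**3 - w**2 + 2*w - 3, dv = cos(w) dw, so v = sin(w).
Apply parts 4 times (tabular method): alternate signs, differentiate u down to 0, integrate dv up.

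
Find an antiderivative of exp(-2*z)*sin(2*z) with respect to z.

Let I denote the integral. Integrate by parts with u = sin(2*z), dv = exp(-2*z) dz, so v = -exp(-2*z)/2: I = -exp(-2*z)*sin(2*z)/2 + ∫ exp(-2*z)*cos(2*z) dz.
Apply parts again with u = cos(2*z), dv = exp(-2*z) dz: ∫ exp(-2*z)*cos(2*z) dz = -exp(-2*z)*cos(2*z)/2 − I. Substituting back brings back I: I = -exp(-2*z)*sin(2*z)/2 - exp(-2*z)*cos(2*z)/2 − I.
Solving for I: (1 + 1)·I equals the remaining terms, so I = (1/2)·(-exp(-2*z)*sin(2*z)/2 - exp(-2*z)*cos(2*z)/2).

-exp(-2*z)*sin(2*z)/4 - exp(-2*z)*cos(2*z)/4 + C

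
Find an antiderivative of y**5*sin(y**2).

-y**4*cos(y**2)/2 + y**2*sin(y**2) + cos(y**2) + C

Let u = y², du = 2y dy; rewrite as (1/2)∫ u^2·sin(1u) du.
Now integrate by parts 2 times.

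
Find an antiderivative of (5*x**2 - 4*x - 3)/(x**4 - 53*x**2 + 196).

Factor the denominator: (x - 7)*(x - 2)*(x + 2)*(x + 7).
Partial-fraction decomposition: -3/(7*(x + 7)) + 5/(36*(x + 2)) - 1/(20*(x - 2)) + 107/(315*(x - 7)).
Integrate each term: A/(x−a) contributes A·log|x−a|.

107*log(x - 7)/315 - log(x - 2)/20 + 5*log(x + 2)/36 - 3*log(x + 7)/7 + C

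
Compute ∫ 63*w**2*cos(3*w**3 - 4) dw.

7*sin(3*w**3 - 4) + C

Let u = 3*w**3 - 4, so du = (9*w**2) dw.
Rewriting, the integral becomes 7·∫ cos(u) du = 7·sin(u).
Substituting back, u = 3*w**3 - 4.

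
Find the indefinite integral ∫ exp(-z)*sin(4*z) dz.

-exp(-z)*sin(4*z)/17 - 4*exp(-z)*cos(4*z)/17 + C

Let I denote the integral. Integrate by parts with u = sin(4*z), dv = exp(-z) dz, so v = -exp(-z): I = -exp(-z)*sin(4*z) + 4·∫ exp(-z)*cos(4*z) dz.
Apply parts again with u = cos(4*z), dv = exp(-z) dz: ∫ exp(-z)*cos(4*z) dz = -exp(-z)*cos(4*z) − 4·I. Substituting back brings back I: I = -exp(-z)*sin(4*z) - 4*exp(-z)*cos(4*z) − 16·I.
Solving for I: (1 + 16)·I equals the remaining terms, so I = (1/17)·(-exp(-z)*sin(4*z) - 4*exp(-z)*cos(4*z)).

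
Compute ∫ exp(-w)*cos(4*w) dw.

Let I denote the integral. Integrate by parts with u = cos(4*w), dv = exp(-w) dw, so v = -exp(-w): I = -exp(-w)*cos(4*w) − 4·∫ exp(-w)*sin(4*w) dw.
Apply parts again with u = sin(4*w), dv = exp(-w) dw: ∫ exp(-w)*sin(4*w) dw = -exp(-w)*sin(4*w) + 4·I. Substituting back brings back I: I = 4*exp(-w)*sin(4*w) - exp(-w)*cos(4*w) − 16·I.
Solving for I: (1 + 16)·I equals the remaining terms, so I = (1/17)·(4*exp(-w)*sin(4*w) - exp(-w)*cos(4*w)).

4*exp(-w)*sin(4*w)/17 - exp(-w)*cos(4*w)/17 + C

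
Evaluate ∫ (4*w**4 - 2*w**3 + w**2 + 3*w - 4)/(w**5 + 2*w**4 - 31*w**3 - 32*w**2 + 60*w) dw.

Factor the denominator: w*(w - 5)*(w - 1)*(w + 2)*(w + 6).
Partial-fraction decomposition: 2815/(924*(w + 6)) - 37/(84*(w + 2)) - 1/(42*(w - 1)) + 1143/(770*(w - 5)) - 1/(15*w).
Integrate each term: A/(w−a) contributes A·log|w−a|.

-log(w)/15 + 1143*log(w - 5)/770 - log(w - 1)/42 - 37*log(w + 2)/84 + 2815*log(w + 6)/924 + C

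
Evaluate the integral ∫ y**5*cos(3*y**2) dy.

y**4*sin(3*y**2)/6 + y**2*cos(3*y**2)/9 - sin(3*y**2)/27 + C

Let u = y², du = 2y dy; rewrite as (1/2)∫ u^2·cos(3u) du.
Now integrate by parts 2 times.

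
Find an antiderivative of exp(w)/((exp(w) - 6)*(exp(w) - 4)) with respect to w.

Let u = e^w, du = e^w dw.
The integral becomes ∫ du/((u-4)(u-6)); decompose into partial fractions.

log(exp(w) - 6)/2 - log(exp(w) - 4)/2 + C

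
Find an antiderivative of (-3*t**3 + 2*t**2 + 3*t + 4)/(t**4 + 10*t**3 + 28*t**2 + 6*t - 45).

Factor the denominator: (t - 1)*(t + 3)**2*(t + 5).
Partial-fraction decomposition: -69/(4*(t + 5)) + 227/(16*(t + 3)) - 47/(4*(t + 3)**2) + 1/(16*(t - 1)).
Integrate each term; A/(t−a) gives A·log|t−a|; A/(t−a)² gives −A/(t−a).

log(t - 1)/16 + 227*log(t + 3)/16 - 69*log(t + 5)/4 + 47/(4*t + 12) + C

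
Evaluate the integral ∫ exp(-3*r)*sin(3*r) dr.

Let I denote the integral. Integrate by parts with u = sin(3*r), dv = exp(-3*r) dr, so v = -exp(-3*r)/3: I = -exp(-3*r)*sin(3*r)/3 + ∫ exp(-3*r)*cos(3*r) dr.
Apply parts again with u = cos(3*r), dv = exp(-3*r) dr: ∫ exp(-3*r)*cos(3*r) dr = -exp(-3*r)*cos(3*r)/3 − I. Substituting back brings back I: I = -exp(-3*r)*sin(3*r)/3 - exp(-3*r)*cos(3*r)/3 − I.
Solving for I: (1 + 1)·I equals the remaining terms, so I = (1/2)·(-exp(-3*r)*sin(3*r)/3 - exp(-3*r)*cos(3*r)/3).

-exp(-3*r)*sin(3*r)/6 - exp(-3*r)*cos(3*r)/6 + C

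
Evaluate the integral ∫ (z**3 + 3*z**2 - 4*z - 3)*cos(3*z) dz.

Use integration by parts with u = z**3 + 3*z**2 - 4*z - 3, dv = cos(3*z) dz, so v = sin(3*z)/3.
Apply parts 3 times (tabular method): alternate signs, differentiate u down to 0, integrate dv up.

z**3*sin(3*z)/3 + z**2*sin(3*z) + z**2*cos(3*z)/3 - 14*z*sin(3*z)/9 + 2*z*cos(3*z)/3 - 11*sin(3*z)/9 - 14*cos(3*z)/27 + C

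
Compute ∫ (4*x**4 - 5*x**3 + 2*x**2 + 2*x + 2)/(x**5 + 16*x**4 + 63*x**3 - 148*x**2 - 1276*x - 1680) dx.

Factor the denominator: (x - 4)*(x + 2)*(x + 5)*(x + 6)*(x + 7).
Partial-fraction decomposition: 2281/(22*(x + 7)) - 3163/(20*(x + 6)) + 3167/(54*(x + 5)) - 11/(36*(x + 2)) + 373/(2970*(x - 4)).
Integrate each term: A/(x−a) contributes A·log|x−a|.

373*log(x - 4)/2970 - 11*log(x + 2)/36 + 3167*log(x + 5)/54 - 3163*log(x + 6)/20 + 2281*log(x + 7)/22 + C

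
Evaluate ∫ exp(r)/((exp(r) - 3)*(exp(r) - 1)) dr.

Let u = e^r, du = e^r dr.
The integral becomes ∫ du/((u-3)(u-1)); decompose into partial fractions.

log(exp(r) - 3)/2 - log(exp(r) - 1)/2 + C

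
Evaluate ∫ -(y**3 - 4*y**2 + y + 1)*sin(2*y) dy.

Use integration by parts with u = y**3 - 4*y**2 + y + 1, dv = -sin(2*y) dy, so v = cos(2*y)/2.
Apply parts 3 times (tabular method): alternate signs, differentiate u down to 0, integrate dv up.

y**3*cos(2*y)/2 - 3*y**2*sin(2*y)/4 - 2*y**2*cos(2*y) + 2*y*sin(2*y) - y*cos(2*y)/4 + sin(2*y)/8 + 3*cos(2*y)/2 + C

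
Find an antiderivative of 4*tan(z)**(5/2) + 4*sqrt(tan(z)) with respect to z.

Let u = tan(z), so du = (tan(z)**2 + 1) dz.
Rewriting, the integral becomes 4·∫ √u du = 4·(2/3)u^(3/2).
Substituting back, u = tan(z).

8*tan(z)**(3/2)/3 + C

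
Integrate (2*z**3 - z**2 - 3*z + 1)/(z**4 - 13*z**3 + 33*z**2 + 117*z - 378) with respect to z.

Factor the denominator: (z - 7)*(z - 6)*(z - 3)*(z + 3).
Partial-fraction decomposition: 53/(540*(z + 3)) + 37/(72*(z - 3)) - 379/(27*(z - 6)) + 617/(40*(z - 7)).
Integrate each term: A/(z−a) contributes A·log|z−a|.

617*log(z - 7)/40 - 379*log(z - 6)/27 + 37*log(z - 3)/72 + 53*log(z + 3)/540 + C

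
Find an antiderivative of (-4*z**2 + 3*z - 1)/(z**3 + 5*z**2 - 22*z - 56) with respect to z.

-53*log(z - 4)/66 + 23*log(z + 2)/30 - 218*log(z + 7)/55 + C

Factor the denominator: (z - 4)*(z + 2)*(z + 7).
Partial-fraction decomposition: -218/(55*(z + 7)) + 23/(30*(z + 2)) - 53/(66*(z - 4)).
Integrate each term: A/(z−a) contributes A·log|z−a|.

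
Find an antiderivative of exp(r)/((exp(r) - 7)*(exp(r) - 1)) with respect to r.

log(exp(r) - 7)/6 - log(exp(r) - 1)/6 + C

Let u = e^r, du = e^r dr.
The integral becomes ∫ du/((u-1)(u-7)); decompose into partial fractions.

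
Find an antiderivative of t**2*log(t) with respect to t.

t**3*log(t)/3 - t**3/9 + C

Use integration by parts with u = log(t), dv = t**2 dt.
Then du = 1/t dt and v = t**3/3.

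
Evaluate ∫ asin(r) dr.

Use integration by parts with u = arcsin(r), dv = dr.
Then du = 1/sqrt(-r**2 + 1) dr.

r*asin(r) + sqrt(-r**2 + 1) + C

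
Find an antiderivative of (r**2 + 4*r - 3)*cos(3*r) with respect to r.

r**2*sin(3*r)/3 + 4*r*sin(3*r)/3 + 2*r*cos(3*r)/9 - 29*sin(3*r)/27 + 4*cos(3*r)/9 + C

Use integration by parts with u = r**2 + 4*r - 3, dv = cos(3*r) dr, so v = sin(3*r)/3.
Apply parts 2 times (tabular method): alternate signs, differentiate u down to 0, integrate dv up.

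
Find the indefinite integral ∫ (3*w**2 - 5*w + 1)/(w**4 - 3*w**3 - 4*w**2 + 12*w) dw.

Factor the denominator: w*(w - 3)*(w - 2)*(w + 2).
Partial-fraction decomposition: -23/(40*(w + 2)) - 3/(8*(w - 2)) + 13/(15*(w - 3)) + 1/(12*w).
Integrate each term: A/(w−a) contributes A·log|w−a|.

log(w)/12 + 13*log(w - 3)/15 - 3*log(w - 2)/8 - 23*log(w + 2)/40 + C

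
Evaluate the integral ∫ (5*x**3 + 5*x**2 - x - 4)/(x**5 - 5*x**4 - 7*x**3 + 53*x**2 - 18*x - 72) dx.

28*log(x - 4)/5 - 173*log(x - 3)/24 + 9*log(x - 2)/5 + log(x + 1)/40 - 13*log(x + 3)/60 + C

Factor the denominator: (x - 4)*(x - 3)*(x - 2)*(x + 1)*(x + 3).
Partial-fraction decomposition: -13/(60*(x + 3)) + 1/(40*(x + 1)) + 9/(5*(x - 2)) - 173/(24*(x - 3)) + 28/(5*(x - 4)).
Integrate each term: A/(x−a) contributes A·log|x−a|.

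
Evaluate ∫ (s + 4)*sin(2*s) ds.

-s*cos(2*s)/2 + sin(2*s)/4 - 2*cos(2*s) + C

Use integration by parts with u = s + 4, dv = sin(2*s) ds, so v = -cos(2*s)/2.
Apply parts 1 times (tabular method): alternate signs, differentiate u down to 0, integrate dv up.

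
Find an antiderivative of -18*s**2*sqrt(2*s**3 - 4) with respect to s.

-2*(2*s**3 - 4)**(3/2) + C

Let u = 2*s**3 - 4, so du = (6*s**2) ds.
Rewriting, the integral becomes -3·∫ √u du = -3·(2/3)u^(3/2).
Substituting back, u = 2*s**3 - 4.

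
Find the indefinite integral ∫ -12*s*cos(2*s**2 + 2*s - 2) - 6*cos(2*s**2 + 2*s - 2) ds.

Let u = 2*s**2 + 2*s - 2, so du = (4*s + 2) ds.
Rewriting, the integral becomes -3·∫ cos(u) du = -3·sin(u).
Substituting back, u = 2*s**2 + 2*s - 2.

-3*sin(2*s**2 + 2*s - 2) + C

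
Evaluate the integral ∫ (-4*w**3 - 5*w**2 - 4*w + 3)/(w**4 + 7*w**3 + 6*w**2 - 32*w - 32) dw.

-19*log(w - 2)/36 - 2*log(w + 1)/9 - 13*log(w + 4)/4 - 65/(6*w + 24) + C

Factor the denominator: (w - 2)*(w + 1)*(w + 4)**2.
Partial-fraction decomposition: -13/(4*(w + 4)) + 65/(6*(w + 4)**2) - 2/(9*(w + 1)) - 19/(36*(w - 2)).
Integrate each term; A/(w−a) gives A·log|w−a|; A/(w−a)² gives −A/(w−a).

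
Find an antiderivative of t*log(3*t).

t**2*(log(t) + log(3))/2 - t**2/4 + C

Use integration by parts with u = log(3*t), dv = t dt.
Then du = 1/t dt and v = t**2/2.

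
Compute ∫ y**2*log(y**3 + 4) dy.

Let u = y**3 + 4, so du = (3*y**2) dy.
The integral becomes (1/3)·∫ log(u) du; integrate by parts with u′=log(u), dv′=du.

y**3*log(y**3 + 4)/3 - y**3/3 + 4*log(y**3 + 4)/3 + C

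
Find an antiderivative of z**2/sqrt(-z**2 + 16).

-z*sqrt(-z**2 + 16)/2 + 8*asin(z/4) + C

Substitute z = 4·sin(θ), so dz = 4·cos(θ) dθ and the radical becomes sqrt(-z**2 + 16) = 4·cos(θ) by the Pythagorean identity.
Integrate the resulting trig expression in θ, then back-substitute θ = asin(z/4), sin(θ) = z/4, cos(θ) = sqrt(-z**2 + 16)/4 (absorbing any constant into C).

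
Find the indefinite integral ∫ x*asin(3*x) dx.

Use integration by parts with u = arcsin(3*x), dv = x dx.
Then du = 3/sqrt(-9*x**2 + 1) dx.

x**2*asin(3*x)/2 + x*sqrt(-9*x**2 + 1)/12 - asin(3*x)/36 + C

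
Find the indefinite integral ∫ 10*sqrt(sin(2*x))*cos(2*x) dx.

10*sin(2*x)**(3/2)/3 + C

Let u = sin(2*x), so du = (2*cos(2*x)) dx.
Rewriting, the integral becomes 5·∫ √u du = 5·(2/3)u^(3/2).
Substituting back, u = sin(2*x).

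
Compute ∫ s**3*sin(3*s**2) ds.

Let u = s², du = 2s ds; rewrite as (1/2)∫ u^1·sin(3u) du.
Now integrate by parts 1 time.

-s**2*cos(3*s**2)/6 + sin(3*s**2)/18 + C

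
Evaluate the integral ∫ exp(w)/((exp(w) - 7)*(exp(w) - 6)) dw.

Let u = e^w, du = e^w dw.
The integral becomes ∫ du/((u-7)(u-6)); decompose into partial fractions.

log(exp(w) - 7) - log(exp(w) - 6) + C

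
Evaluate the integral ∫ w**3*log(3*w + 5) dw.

w**4*log(3*w + 5)/4 - w**4/16 + 5*w**3/36 - 25*w**2/72 + 125*w/108 - 625*log(3*w + 5)/324 + C

Use integration by parts with u = log(3*w + 5), dv = w**3 dw.
Then du = 3/(3*w + 5) dw and v = w**4/4.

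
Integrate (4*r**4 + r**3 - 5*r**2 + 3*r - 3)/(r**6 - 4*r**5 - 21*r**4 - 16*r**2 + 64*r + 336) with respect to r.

108*log(r - 7)/265 - 11*log(r - 2)/160 + 3*log(r + 2)/32 - 24*log(r + 3)/65 - 349*log(r**2 + 4)/11024 + 2009*atan(r/2)/11024 + C

Factor the denominator: (r - 7)*(r - 2)*(r + 2)*(r + 3)*(r**2 + 4).
Partial-fraction decomposition: -(349*r - 2009)/(5512*(r**2 + 4)) - 24/(65*(r + 3)) + 3/(32*(r + 2)) - 11/(160*(r - 2)) + 108/(265*(r - 7)).
Integrate each term; A/(r−a) gives A·log|r−a|; the (Br+D)/(r²+p²) term gives a log and an atan.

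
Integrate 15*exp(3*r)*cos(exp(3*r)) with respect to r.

5*sin(exp(3*r)) + C

Let u = exp(3*r), so du = (3*exp(3*r)) dr.
Rewriting, the integral becomes 5·∫ cos(u) du = 5·sin(u).
Substituting back, u = exp(3*r).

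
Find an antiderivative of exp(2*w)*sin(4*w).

Let I denote the integral. Integrate by parts with u = sin(4*w), dv = exp(2*w) dw, so v = exp(2*w)/2: I = exp(2*w)*sin(4*w)/2 − 2·∫ exp(2*w)*cos(4*w) dw.
Apply parts again with u = cos(4*w), dv = exp(2*w) dw: ∫ exp(2*w)*cos(4*w) dw = exp(2*w)*cos(4*w)/2 + 2·I. Substituting back brings back I: I = exp(2*w)*sin(4*w)/2 - exp(2*w)*cos(4*w) − 4·I.
Solving for I: (1 + 4)·I equals the remaining terms, so I = (1/5)·(exp(2*w)*sin(4*w)/2 - exp(2*w)*cos(4*w)).

exp(2*w)*sin(4*w)/10 - exp(2*w)*cos(4*w)/5 + C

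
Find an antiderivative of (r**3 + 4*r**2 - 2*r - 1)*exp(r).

(r**3 + r**2 - 4*r + 3)*exp(r) + C

Use integration by parts with u = r**3 + 4*r**2 - 2*r - 1, dv = exp(r) dr, so v = exp(r).
Apply parts 3 times (tabular method): alternate signs, differentiate u down to 0, integrate dv up.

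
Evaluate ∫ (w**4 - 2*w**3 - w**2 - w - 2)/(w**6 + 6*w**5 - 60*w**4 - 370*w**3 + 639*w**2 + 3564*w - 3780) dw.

1657*log(w - 7)/48672 - 13*log(w - 3)/5184 - 5*log(w - 1)/3528 - 853*log(w + 5)/576 + 973129*log(w + 6)/670761 - 1696/(819*w + 4914) + C

Factor the denominator: (w - 7)*(w - 3)*(w - 1)*(w + 5)*(w + 6)**2.
Partial-fraction decomposition: 973129/(670761*(w + 6)) + 1696/(819*(w + 6)**2) - 853/(576*(w + 5)) - 5/(3528*(w - 1)) - 13/(5184*(w - 3)) + 1657/(48672*(w - 7)).
Integrate each term; A/(w−a) gives A·log|w−a|; A/(w−a)² gives −A/(w−a).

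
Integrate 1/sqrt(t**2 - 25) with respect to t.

log(t + sqrt(t**2 - 25)) + C

Substitute t = 5·sec(θ), so dt = 5·sec(θ)*tan(θ) dθ and the radical becomes sqrt(t**2 - 25) = 5·tan(θ) by the Pythagorean identity.
Integrate the resulting trig expression in θ, then back-substitute sec(θ) = t/5, tan(θ) = sqrt(t**2 - 25)/5 (absorbing any constant into C).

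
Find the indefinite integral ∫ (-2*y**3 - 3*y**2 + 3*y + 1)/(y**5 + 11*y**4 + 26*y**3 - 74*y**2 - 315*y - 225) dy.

Factor the denominator: (y - 3)*(y + 1)*(y + 3)*(y + 5)**2.
Partial-fraction decomposition: -191/(512*(y + 5)) - 161/(64*(y + 5)**2) + 19/(48*(y + 3)) + 3/(128*(y + 1)) - 71/(1536*(y - 3)).
Integrate each term; A/(y−a) gives A·log|y−a|; A/(y−a)² gives −A/(y−a).

-71*log(y - 3)/1536 + 3*log(y + 1)/128 + 19*log(y + 3)/48 - 191*log(y + 5)/512 + 161/(64*y + 320) + C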